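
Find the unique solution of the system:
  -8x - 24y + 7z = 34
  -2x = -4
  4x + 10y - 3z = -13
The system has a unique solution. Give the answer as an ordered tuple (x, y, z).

(2, -3/2, 2)

Form the augmented matrix and row-reduce:
  [ -8  -24   7  |   34 ]
  [ -2    0   0  |   -4 ]
  [  4   10  -3  |  -13 ]
ρ1 → -1/8·ρ1
  [  1   3  -7/8  |  -17/4 ]
  [ -2   0     0  |     -4 ]
  [  4  10    -3  |    -13 ]
ρ2 → ρ2 + 2·ρ1
  [ 1   3  -7/8  |  -17/4 ]
  [ 0   6  -7/4  |  -25/2 ]
  [ 4  10    -3  |    -13 ]
ρ3 → ρ3 − 4·ρ1
  [ 1   3  -7/8  |  -17/4 ]
  [ 0   6  -7/4  |  -25/2 ]
  [ 0  -2   1/2  |      4 ]
ρ2 → 1/6·ρ2
  [ 1   3   -7/8  |   -17/4 ]
  [ 0   1  -7/24  |  -25/12 ]
  [ 0  -2    1/2  |       4 ]
ρ3 → ρ3 + 2·ρ2
  [ 1  3   -7/8  |   -17/4 ]
  [ 0  1  -7/24  |  -25/12 ]
  [ 0  0  -1/12  |    -1/6 ]
ρ3 → -12·ρ3
  [ 1  3   -7/8  |   -17/4 ]
  [ 0  1  -7/24  |  -25/12 ]
  [ 0  0      1  |       2 ]
ρ2 → ρ2 + 7/24·ρ3
  [ 1  3  -7/8  |  -17/4 ]
  [ 0  1     0  |   -3/2 ]
  [ 0  0     1  |      2 ]
ρ1 → ρ1 + 7/8·ρ3
  [ 1  3  0  |  -5/2 ]
  [ 0  1  0  |  -3/2 ]
  [ 0  0  1  |     2 ]
ρ1 → ρ1 − 3·ρ2
  [ 1  0  0  |     2 ]
  [ 0  1  0  |  -3/2 ]
  [ 0  0  1  |     2 ]
Reading off the last column: x = 2, y = -3/2, z = 2.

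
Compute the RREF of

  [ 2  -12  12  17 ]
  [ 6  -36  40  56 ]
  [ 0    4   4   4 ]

ρ1 → 1/2·ρ1
  [ 1   -6   6  17/2 ]
  [ 6  -36  40    56 ]
  [ 0    4   4     4 ]
ρ2 → ρ2 − 6·ρ1
  [ 1  -6  6  17/2 ]
  [ 0   0  4     5 ]
  [ 0   4  4     4 ]
ρ2 <=> ρ3
  [ 1  -6  6  17/2 ]
  [ 0   4  4     4 ]
  [ 0   0  4     5 ]
ρ2 → 1/4·ρ2
  [ 1  -6  6  17/2 ]
  [ 0   1  1     1 ]
  [ 0   0  4     5 ]
ρ3 → 1/4·ρ3
  [ 1  -6  6  17/2 ]
  [ 0   1  1     1 ]
  [ 0   0  1   5/4 ]
ρ2 → ρ2 − ρ3
  [ 1  -6  6  17/2 ]
  [ 0   1  0  -1/4 ]
  [ 0   0  1   5/4 ]
ρ1 → ρ1 − 6·ρ3
  [ 1  -6  0     1 ]
  [ 0   1  0  -1/4 ]
  [ 0   0  1   5/4 ]
ρ1 → ρ1 + 6·ρ2
  [ 1  0  0  -1/2 ]
  [ 0  1  0  -1/4 ]
  [ 0  0  1   5/4 ]

[[1, 0, 0, -1/2], [0, 1, 0, -1/4], [0, 0, 1, 5/4]]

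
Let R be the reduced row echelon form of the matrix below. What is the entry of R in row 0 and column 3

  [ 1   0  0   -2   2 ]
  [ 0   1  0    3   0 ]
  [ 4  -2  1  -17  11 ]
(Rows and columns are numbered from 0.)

Subtract 4 times r1 from r3.
Add 2 times r2 to r3.

-2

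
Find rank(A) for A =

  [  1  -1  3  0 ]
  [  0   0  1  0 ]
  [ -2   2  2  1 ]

Add 2 times R1 to R3.
  [ 1  -1  3  0 ]
  [ 0   0  1  0 ]
  [ 0   0  8  1 ]
Subtract 8 times R2 from R3.
  [ 1  -1  3  0 ]
  [ 0   0  1  0 ]
  [ 0   0  0  1 ]
Subtract 3 times R2 from R1.
  [ 1  -1  0  0 ]
  [ 0   0  1  0 ]
  [ 0   0  0  1 ]
The reduced form has 3 nonzero rows.

rank = 3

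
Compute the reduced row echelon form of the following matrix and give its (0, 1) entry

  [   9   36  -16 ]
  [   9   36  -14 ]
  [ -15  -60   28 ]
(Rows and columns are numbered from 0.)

4

R1 := 1/9·R1
  [   1    4  -16/9 ]
  [   9   36    -14 ]
  [ -15  -60     28 ]
R2 := R2 − 9·R1
  [   1    4  -16/9 ]
  [   0    0      2 ]
  [ -15  -60     28 ]
R3 := R3 + 15·R1
  [ 1  4  -16/9 ]
  [ 0  0      2 ]
  [ 0  0    4/3 ]
R2 := 1/2·R2
  [ 1  4  -16/9 ]
  [ 0  0      1 ]
  [ 0  0    4/3 ]
R3 := R3 − 4/3·R2
  [ 1  4  -16/9 ]
  [ 0  0      1 ]
  [ 0  0      0 ]
R1 := R1 + 16/9·R2
  [ 1  4  0 ]
  [ 0  0  1 ]
  [ 0  0  0 ]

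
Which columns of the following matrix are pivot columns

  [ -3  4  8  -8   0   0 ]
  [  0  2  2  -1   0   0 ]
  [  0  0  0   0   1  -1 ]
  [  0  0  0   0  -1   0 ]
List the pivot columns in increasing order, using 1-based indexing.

1, 2, 5, 6

R1 := -1/3·R1
  [ 1  -4/3  -8/3  8/3   0   0 ]
  [ 0     2     2   -1   0   0 ]
  [ 0     0     0    0   1  -1 ]
  [ 0     0     0    0  -1   0 ]
R2 := 1/2·R2
  [ 1  -4/3  -8/3   8/3   0   0 ]
  [ 0     1     1  -1/2   0   0 ]
  [ 0     0     0     0   1  -1 ]
  [ 0     0     0     0  -1   0 ]
R4 := R4 + R3
  [ 1  -4/3  -8/3   8/3  0   0 ]
  [ 0     1     1  -1/2  0   0 ]
  [ 0     0     0     0  1  -1 ]
  [ 0     0     0     0  0  -1 ]
R4 := -1·R4
  [ 1  -4/3  -8/3   8/3  0   0 ]
  [ 0     1     1  -1/2  0   0 ]
  [ 0     0     0     0  1  -1 ]
  [ 0     0     0     0  0   1 ]
R3 := R3 + R4
  [ 1  -4/3  -8/3   8/3  0  0 ]
  [ 0     1     1  -1/2  0  0 ]
  [ 0     0     0     0  1  0 ]
  [ 0     0     0     0  0  1 ]
R1 := R1 + 4/3·R2
  [ 1  0  -4/3     2  0  0 ]
  [ 0  1     1  -1/2  0  0 ]
  [ 0  0     0     0  1  0 ]
  [ 0  0     0     0  0  1 ]
Pivot columns are the columns containing a leading 1.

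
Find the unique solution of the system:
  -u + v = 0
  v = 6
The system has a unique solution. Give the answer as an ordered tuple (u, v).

Form the augmented matrix and row-reduce:
  [ -1  1  |  0 ]
  [  0  1  |  6 ]
r1 ← -1·r1
r1 ← r1 + r2
Reading off the last column: u = 6, v = 6.

(6, 6)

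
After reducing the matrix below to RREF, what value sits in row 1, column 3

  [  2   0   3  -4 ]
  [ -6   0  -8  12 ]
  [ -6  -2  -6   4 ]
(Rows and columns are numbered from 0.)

4

Multiply R1 by 1/2.
Add 6 times R1 to R2.
Add 6 times R1 to R3.
Swap R2 and R3.
Multiply R2 by -1/2.
Add 3/2 times R3 to R2.
Subtract 3/2 times R3 from R1.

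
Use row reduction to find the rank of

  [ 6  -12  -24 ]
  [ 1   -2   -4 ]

rank = 1

R1 := 1/6·R1
  [ 1  -2  -4 ]
  [ 1  -2  -4 ]
R2 := R2 − R1
  [ 1  -2  -4 ]
  [ 0   0   0 ]
The reduced form has 1 nonzero row.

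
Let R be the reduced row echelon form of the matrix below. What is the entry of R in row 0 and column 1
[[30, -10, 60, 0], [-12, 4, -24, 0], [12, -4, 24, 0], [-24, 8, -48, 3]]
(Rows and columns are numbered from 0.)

Multiply R1 by 1/30.
  [   1  -1/3    2  0 ]
  [ -12     4  -24  0 ]
  [  12    -4   24  0 ]
  [ -24     8  -48  3 ]
Add 12 times R1 to R2.
  [   1  -1/3    2  0 ]
  [   0     0    0  0 ]
  [  12    -4   24  0 ]
  [ -24     8  -48  3 ]
Subtract 12 times R1 from R3.
  [   1  -1/3    2  0 ]
  [   0     0    0  0 ]
  [   0     0    0  0 ]
  [ -24     8  -48  3 ]
Add 24 times R1 to R4.
  [ 1  -1/3  2  0 ]
  [ 0     0  0  0 ]
  [ 0     0  0  0 ]
  [ 0     0  0  3 ]
Swap R2 and R4.
  [ 1  -1/3  2  0 ]
  [ 0     0  0  3 ]
  [ 0     0  0  0 ]
  [ 0     0  0  0 ]
Multiply R2 by 1/3.
  [ 1  -1/3  2  0 ]
  [ 0     0  0  1 ]
  [ 0     0  0  0 ]
  [ 0     0  0  0 ]

-1/3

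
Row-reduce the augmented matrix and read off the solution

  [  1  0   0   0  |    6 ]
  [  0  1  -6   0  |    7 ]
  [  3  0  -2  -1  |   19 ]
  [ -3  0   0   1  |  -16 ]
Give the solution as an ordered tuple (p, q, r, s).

(6, -2, -3/2, 2)

R3 ← R3 − 3·R1
  [  1  0   0   0  |    6 ]
  [  0  1  -6   0  |    7 ]
  [  0  0  -2  -1  |    1 ]
  [ -3  0   0   1  |  -16 ]
R4 ← R4 + 3·R1
  [ 1  0   0   0  |  6 ]
  [ 0  1  -6   0  |  7 ]
  [ 0  0  -2  -1  |  1 ]
  [ 0  0   0   1  |  2 ]
R3 ← -1/2·R3
  [ 1  0   0    0  |     6 ]
  [ 0  1  -6    0  |     7 ]
  [ 0  0   1  1/2  |  -1/2 ]
  [ 0  0   0    1  |     2 ]
R3 ← R3 − 1/2·R4
  [ 1  0   0  0  |     6 ]
  [ 0  1  -6  0  |     7 ]
  [ 0  0   1  0  |  -3/2 ]
  [ 0  0   0  1  |     2 ]
R2 ← R2 + 6·R3
  [ 1  0  0  0  |     6 ]
  [ 0  1  0  0  |    -2 ]
  [ 0  0  1  0  |  -3/2 ]
  [ 0  0  0  1  |     2 ]
Reading off the last column: p = 6, q = -2, r = -3/2, s = 2.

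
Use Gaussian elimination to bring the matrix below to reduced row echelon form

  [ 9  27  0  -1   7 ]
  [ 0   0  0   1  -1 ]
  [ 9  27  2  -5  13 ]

R1 → 1/9·R1
  [ 1   3  0  -1/9  7/9 ]
  [ 0   0  0     1   -1 ]
  [ 9  27  2    -5   13 ]
R3 → R3 − 9·R1
  [ 1  3  0  -1/9  7/9 ]
  [ 0  0  0     1   -1 ]
  [ 0  0  2    -4    6 ]
R2 ↔ R3
  [ 1  3  0  -1/9  7/9 ]
  [ 0  0  2    -4    6 ]
  [ 0  0  0     1   -1 ]
R2 → 1/2·R2
  [ 1  3  0  -1/9  7/9 ]
  [ 0  0  1    -2    3 ]
  [ 0  0  0     1   -1 ]
R2 → R2 + 2·R3
  [ 1  3  0  -1/9  7/9 ]
  [ 0  0  1     0    1 ]
  [ 0  0  0     1   -1 ]
R1 → R1 + 1/9·R3
  [ 1  3  0  0  2/3 ]
  [ 0  0  1  0    1 ]
  [ 0  0  0  1   -1 ]

[[1, 3, 0, 0, 2/3], [0, 0, 1, 0, 1], [0, 0, 0, 1, -1]]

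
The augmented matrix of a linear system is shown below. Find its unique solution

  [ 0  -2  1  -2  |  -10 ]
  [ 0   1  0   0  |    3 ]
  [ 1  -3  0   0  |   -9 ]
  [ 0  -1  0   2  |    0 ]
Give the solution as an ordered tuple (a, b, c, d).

(0, 3, -1, 3/2)

Swap r1 and r3.
  [ 1  -3  0   0  |   -9 ]
  [ 0   1  0   0  |    3 ]
  [ 0  -2  1  -2  |  -10 ]
  [ 0  -1  0   2  |    0 ]
Add 2 times r2 to r3.
  [ 1  -3  0   0  |  -9 ]
  [ 0   1  0   0  |   3 ]
  [ 0   0  1  -2  |  -4 ]
  [ 0  -1  0   2  |   0 ]
Add r2 to r4.
  [ 1  -3  0   0  |  -9 ]
  [ 0   1  0   0  |   3 ]
  [ 0   0  1  -2  |  -4 ]
  [ 0   0  0   2  |   3 ]
Multiply r4 by 1/2.
  [ 1  -3  0   0  |   -9 ]
  [ 0   1  0   0  |    3 ]
  [ 0   0  1  -2  |   -4 ]
  [ 0   0  0   1  |  3/2 ]
Add 2 times r4 to r3.
  [ 1  -3  0  0  |   -9 ]
  [ 0   1  0  0  |    3 ]
  [ 0   0  1  0  |   -1 ]
  [ 0   0  0  1  |  3/2 ]
Add 3 times r2 to r1.
  [ 1  0  0  0  |    0 ]
  [ 0  1  0  0  |    3 ]
  [ 0  0  1  0  |   -1 ]
  [ 0  0  0  1  |  3/2 ]
Reading off the last column: a = 0, b = 3, c = -1, d = 3/2.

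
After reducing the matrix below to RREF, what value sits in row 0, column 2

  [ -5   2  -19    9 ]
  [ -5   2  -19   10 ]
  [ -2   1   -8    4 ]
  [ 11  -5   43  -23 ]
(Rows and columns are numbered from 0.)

R1 → -1/5·R1
  [  1  -2/5  19/5  -9/5 ]
  [ -5     2   -19    10 ]
  [ -2     1    -8     4 ]
  [ 11    -5    43   -23 ]
R2 → R2 + 5·R1
  [  1  -2/5  19/5  -9/5 ]
  [  0     0     0     1 ]
  [ -2     1    -8     4 ]
  [ 11    -5    43   -23 ]
R3 → R3 + 2·R1
  [  1  -2/5  19/5  -9/5 ]
  [  0     0     0     1 ]
  [  0   1/5  -2/5   2/5 ]
  [ 11    -5    43   -23 ]
R4 → R4 − 11·R1
  [ 1  -2/5  19/5   -9/5 ]
  [ 0     0     0      1 ]
  [ 0   1/5  -2/5    2/5 ]
  [ 0  -3/5   6/5  -16/5 ]
R2 ↔ R3
  [ 1  -2/5  19/5   -9/5 ]
  [ 0   1/5  -2/5    2/5 ]
  [ 0     0     0      1 ]
  [ 0  -3/5   6/5  -16/5 ]
R2 → 5·R2
  [ 1  -2/5  19/5   -9/5 ]
  [ 0     1    -2      2 ]
  [ 0     0     0      1 ]
  [ 0  -3/5   6/5  -16/5 ]
R4 → R4 + 3/5·R2
  [ 1  -2/5  19/5  -9/5 ]
  [ 0     1    -2     2 ]
  [ 0     0     0     1 ]
  [ 0     0     0    -2 ]
R4 → R4 + 2·R3
  [ 1  -2/5  19/5  -9/5 ]
  [ 0     1    -2     2 ]
  [ 0     0     0     1 ]
  [ 0     0     0     0 ]
R2 → R2 − 2·R3
  [ 1  -2/5  19/5  -9/5 ]
  [ 0     1    -2     0 ]
  [ 0     0     0     1 ]
  [ 0     0     0     0 ]
R1 → R1 + 9/5·R3
  [ 1  -2/5  19/5  0 ]
  [ 0     1    -2  0 ]
  [ 0     0     0  1 ]
  [ 0     0     0  0 ]
R1 → R1 + 2/5·R2
  [ 1  0   3  0 ]
  [ 0  1  -2  0 ]
  [ 0  0   0  1 ]
  [ 0  0   0  0 ]

3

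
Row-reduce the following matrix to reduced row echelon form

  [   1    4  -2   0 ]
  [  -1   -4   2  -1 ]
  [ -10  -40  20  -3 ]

ρ2 ← ρ2 + ρ1
  [   1    4  -2   0 ]
  [   0    0   0  -1 ]
  [ -10  -40  20  -3 ]
ρ3 ← ρ3 + 10·ρ1
  [ 1  4  -2   0 ]
  [ 0  0   0  -1 ]
  [ 0  0   0  -3 ]
ρ2 ← -1·ρ2
  [ 1  4  -2   0 ]
  [ 0  0   0   1 ]
  [ 0  0   0  -3 ]
ρ3 ← ρ3 + 3·ρ2
  [ 1  4  -2  0 ]
  [ 0  0   0  1 ]
  [ 0  0   0  0 ]

[[1, 4, -2, 0], [0, 0, 0, 1], [0, 0, 0, 0]]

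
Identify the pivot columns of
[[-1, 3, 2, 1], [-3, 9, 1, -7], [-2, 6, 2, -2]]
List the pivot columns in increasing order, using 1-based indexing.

1, 3

r1 -> -1·r1
  [  1  -3  -2  -1 ]
  [ -3   9   1  -7 ]
  [ -2   6   2  -2 ]
r2 -> r2 + 3·r1
  [  1  -3  -2   -1 ]
  [  0   0  -5  -10 ]
  [ -2   6   2   -2 ]
r3 -> r3 + 2·r1
  [ 1  -3  -2   -1 ]
  [ 0   0  -5  -10 ]
  [ 0   0  -2   -4 ]
r2 -> -1/5·r2
  [ 1  -3  -2  -1 ]
  [ 0   0   1   2 ]
  [ 0   0  -2  -4 ]
r3 -> r3 + 2·r2
  [ 1  -3  -2  -1 ]
  [ 0   0   1   2 ]
  [ 0   0   0   0 ]
r1 -> r1 + 2·r2
  [ 1  -3  0  3 ]
  [ 0   0  1  2 ]
  [ 0   0  0  0 ]
Pivot columns are the columns containing a leading 1.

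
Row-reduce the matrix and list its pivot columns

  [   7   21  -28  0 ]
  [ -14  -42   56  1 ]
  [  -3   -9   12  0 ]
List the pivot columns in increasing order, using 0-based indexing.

0, 3

Multiply R1 by 1/7.
Add 14 times R1 to R2.
Add 3 times R1 to R3.
Pivot columns are the columns containing a leading 1.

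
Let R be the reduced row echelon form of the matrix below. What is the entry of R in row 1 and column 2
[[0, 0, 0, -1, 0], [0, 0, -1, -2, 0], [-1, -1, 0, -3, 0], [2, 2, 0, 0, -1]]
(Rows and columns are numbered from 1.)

r1 ↔ r3
r1 -> -1·r1
r4 -> r4 − 2·r1
r2 -> -1·r2
r3 -> -1·r3
r4 -> r4 + 6·r3
r4 -> -1·r4
r2 -> r2 − 2·r3
r1 -> r1 − 3·r3

1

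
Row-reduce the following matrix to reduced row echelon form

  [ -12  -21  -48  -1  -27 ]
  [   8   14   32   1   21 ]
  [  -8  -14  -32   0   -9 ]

[[1, 7/4, 4, 0, 0], [0, 0, 0, 1, 0], [0, 0, 0, 0, 1]]

R1 := -1/12·R1
  [  1  7/4    4  1/12  9/4 ]
  [  8   14   32     1   21 ]
  [ -8  -14  -32     0   -9 ]
R2 := R2 − 8·R1
  [  1  7/4    4  1/12  9/4 ]
  [  0    0    0   1/3    3 ]
  [ -8  -14  -32     0   -9 ]
R3 := R3 + 8·R1
  [ 1  7/4  4  1/12  9/4 ]
  [ 0    0  0   1/3    3 ]
  [ 0    0  0   2/3    9 ]
R2 := 3·R2
  [ 1  7/4  4  1/12  9/4 ]
  [ 0    0  0     1    9 ]
  [ 0    0  0   2/3    9 ]
R3 := R3 − 2/3·R2
  [ 1  7/4  4  1/12  9/4 ]
  [ 0    0  0     1    9 ]
  [ 0    0  0     0    3 ]
R3 := 1/3·R3
  [ 1  7/4  4  1/12  9/4 ]
  [ 0    0  0     1    9 ]
  [ 0    0  0     0    1 ]
R2 := R2 − 9·R3
  [ 1  7/4  4  1/12  9/4 ]
  [ 0    0  0     1    0 ]
  [ 0    0  0     0    1 ]
R1 := R1 − 9/4·R3
  [ 1  7/4  4  1/12  0 ]
  [ 0    0  0     1  0 ]
  [ 0    0  0     0  1 ]
R1 := R1 − 1/12·R2
  [ 1  7/4  4  0  0 ]
  [ 0    0  0  1  0 ]
  [ 0    0  0  0  1 ]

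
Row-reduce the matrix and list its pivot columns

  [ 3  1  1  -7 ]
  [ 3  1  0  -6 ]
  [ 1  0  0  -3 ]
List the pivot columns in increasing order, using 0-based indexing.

0, 1, 2

Multiply ρ1 by 1/3.
Subtract 3 times ρ1 from ρ2.
Subtract ρ1 from ρ3.
Swap ρ2 and ρ3.
Multiply ρ2 by -3.
Multiply ρ3 by -1.
Subtract ρ3 from ρ2.
Subtract 1/3 times ρ3 from ρ1.
Subtract 1/3 times ρ2 from ρ1.
Pivot columns are the columns containing a leading 1.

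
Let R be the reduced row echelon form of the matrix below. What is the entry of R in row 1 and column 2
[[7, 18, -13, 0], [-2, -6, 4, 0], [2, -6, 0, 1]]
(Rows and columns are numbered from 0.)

R1 ← 1/7·R1
  [  1  18/7  -13/7  0 ]
  [ -2    -6      4  0 ]
  [  2    -6      0  1 ]
R2 ← R2 + 2·R1
  [ 1  18/7  -13/7  0 ]
  [ 0  -6/7    2/7  0 ]
  [ 2    -6      0  1 ]
R3 ← R3 − 2·R1
  [ 1   18/7  -13/7  0 ]
  [ 0   -6/7    2/7  0 ]
  [ 0  -78/7   26/7  1 ]
R2 ← -7/6·R2
  [ 1   18/7  -13/7  0 ]
  [ 0      1   -1/3  0 ]
  [ 0  -78/7   26/7  1 ]
R3 ← R3 + 78/7·R2
  [ 1  18/7  -13/7  0 ]
  [ 0     1   -1/3  0 ]
  [ 0     0      0  1 ]
R1 ← R1 − 18/7·R2
  [ 1  0    -1  0 ]
  [ 0  1  -1/3  0 ]
  [ 0  0     0  1 ]

-1/3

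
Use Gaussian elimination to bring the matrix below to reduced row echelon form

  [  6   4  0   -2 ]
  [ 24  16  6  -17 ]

Multiply R1 by 1/6.
  [  1  2/3  0  -1/3 ]
  [ 24   16  6   -17 ]
Subtract 24 times R1 from R2.
  [ 1  2/3  0  -1/3 ]
  [ 0    0  6    -9 ]
Multiply R2 by 1/6.
  [ 1  2/3  0  -1/3 ]
  [ 0    0  1  -3/2 ]

[[1, 2/3, 0, -1/3], [0, 0, 1, -3/2]]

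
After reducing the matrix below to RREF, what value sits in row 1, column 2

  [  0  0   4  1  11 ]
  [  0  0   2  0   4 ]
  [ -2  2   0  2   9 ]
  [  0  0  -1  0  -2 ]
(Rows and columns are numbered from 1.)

-1

R1 <=> R3
  [ -2  2   0  2   9 ]
  [  0  0   2  0   4 ]
  [  0  0   4  1  11 ]
  [  0  0  -1  0  -2 ]
R1 → -1/2·R1
  [ 1  -1   0  -1  -9/2 ]
  [ 0   0   2   0     4 ]
  [ 0   0   4   1    11 ]
  [ 0   0  -1   0    -2 ]
R2 → 1/2·R2
  [ 1  -1   0  -1  -9/2 ]
  [ 0   0   1   0     2 ]
  [ 0   0   4   1    11 ]
  [ 0   0  -1   0    -2 ]
R3 → R3 − 4·R2
  [ 1  -1   0  -1  -9/2 ]
  [ 0   0   1   0     2 ]
  [ 0   0   0   1     3 ]
  [ 0   0  -1   0    -2 ]
R4 → R4 + R2
  [ 1  -1  0  -1  -9/2 ]
  [ 0   0  1   0     2 ]
  [ 0   0  0   1     3 ]
  [ 0   0  0   0     0 ]
R1 → R1 + R3
  [ 1  -1  0  0  -3/2 ]
  [ 0   0  1  0     2 ]
  [ 0   0  0  1     3 ]
  [ 0   0  0  0     0 ]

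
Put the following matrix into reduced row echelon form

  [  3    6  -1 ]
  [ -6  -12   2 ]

[[1, 2, -1/3], [0, 0, 0]]

ρ1 → 1/3·ρ1
ρ2 → ρ2 + 6·ρ1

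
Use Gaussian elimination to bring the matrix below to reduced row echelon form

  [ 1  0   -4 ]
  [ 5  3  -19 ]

R2 := R2 − 5·R1
  [ 1  0  -4 ]
  [ 0  3   1 ]
R2 := 1/3·R2
  [ 1  0   -4 ]
  [ 0  1  1/3 ]

[[1, 0, -4], [0, 1, 1/3]]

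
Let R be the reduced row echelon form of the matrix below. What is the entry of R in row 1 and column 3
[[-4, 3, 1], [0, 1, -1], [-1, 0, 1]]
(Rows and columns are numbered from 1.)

Multiply r1 by -1/4.
  [  1  -3/4  -1/4 ]
  [  0     1    -1 ]
  [ -1     0     1 ]
Add r1 to r3.
  [ 1  -3/4  -1/4 ]
  [ 0     1    -1 ]
  [ 0  -3/4   3/4 ]
Add 3/4 times r2 to r3.
  [ 1  -3/4  -1/4 ]
  [ 0     1    -1 ]
  [ 0     0     0 ]
Add 3/4 times r2 to r1.
  [ 1  0  -1 ]
  [ 0  1  -1 ]
  [ 0  0   0 ]

-1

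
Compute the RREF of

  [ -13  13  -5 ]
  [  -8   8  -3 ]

[[1, -1, 0], [0, 0, 1]]

R1 := -1/13·R1
  [  1  -1  5/13 ]
  [ -8   8    -3 ]
R2 := R2 + 8·R1
  [ 1  -1  5/13 ]
  [ 0   0  1/13 ]
R2 := 13·R2
  [ 1  -1  5/13 ]
  [ 0   0     1 ]
R1 := R1 − 5/13·R2
  [ 1  -1  0 ]
  [ 0   0  1 ]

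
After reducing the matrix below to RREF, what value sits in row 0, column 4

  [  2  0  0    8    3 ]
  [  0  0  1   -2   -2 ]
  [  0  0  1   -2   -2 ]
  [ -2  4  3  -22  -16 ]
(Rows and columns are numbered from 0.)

r1 ← 1/2·r1
  [  1  0  0    4  3/2 ]
  [  0  0  1   -2   -2 ]
  [  0  0  1   -2   -2 ]
  [ -2  4  3  -22  -16 ]
r4 ← r4 + 2·r1
  [ 1  0  0    4  3/2 ]
  [ 0  0  1   -2   -2 ]
  [ 0  0  1   -2   -2 ]
  [ 0  4  3  -14  -13 ]
r2 <-> r4
  [ 1  0  0    4  3/2 ]
  [ 0  4  3  -14  -13 ]
  [ 0  0  1   -2   -2 ]
  [ 0  0  1   -2   -2 ]
r2 ← 1/4·r2
  [ 1  0    0     4    3/2 ]
  [ 0  1  3/4  -7/2  -13/4 ]
  [ 0  0    1    -2     -2 ]
  [ 0  0    1    -2     -2 ]
r4 ← r4 − r3
  [ 1  0    0     4    3/2 ]
  [ 0  1  3/4  -7/2  -13/4 ]
  [ 0  0    1    -2     -2 ]
  [ 0  0    0     0      0 ]
r2 ← r2 − 3/4·r3
  [ 1  0  0   4   3/2 ]
  [ 0  1  0  -2  -7/4 ]
  [ 0  0  1  -2    -2 ]
  [ 0  0  0   0     0 ]

3/2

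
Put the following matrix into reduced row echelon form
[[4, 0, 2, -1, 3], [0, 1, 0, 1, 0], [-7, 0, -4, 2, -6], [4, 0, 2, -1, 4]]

Multiply ρ1 by 1/4.
  [  1  0  1/2  -1/4  3/4 ]
  [  0  1    0     1    0 ]
  [ -7  0   -4     2   -6 ]
  [  4  0    2    -1    4 ]
Add 7 times ρ1 to ρ3.
  [ 1  0   1/2  -1/4   3/4 ]
  [ 0  1     0     1     0 ]
  [ 0  0  -1/2   1/4  -3/4 ]
  [ 4  0     2    -1     4 ]
Subtract 4 times ρ1 from ρ4.
  [ 1  0   1/2  -1/4   3/4 ]
  [ 0  1     0     1     0 ]
  [ 0  0  -1/2   1/4  -3/4 ]
  [ 0  0     0     0     1 ]
Multiply ρ3 by -2.
  [ 1  0  1/2  -1/4  3/4 ]
  [ 0  1    0     1    0 ]
  [ 0  0    1  -1/2  3/2 ]
  [ 0  0    0     0    1 ]
Subtract 3/2 times ρ4 from ρ3.
  [ 1  0  1/2  -1/4  3/4 ]
  [ 0  1    0     1    0 ]
  [ 0  0    1  -1/2    0 ]
  [ 0  0    0     0    1 ]
Subtract 3/4 times ρ4 from ρ1.
  [ 1  0  1/2  -1/4  0 ]
  [ 0  1    0     1  0 ]
  [ 0  0    1  -1/2  0 ]
  [ 0  0    0     0  1 ]
Subtract 1/2 times ρ3 from ρ1.
  [ 1  0  0     0  0 ]
  [ 0  1  0     1  0 ]
  [ 0  0  1  -1/2  0 ]
  [ 0  0  0     0  1 ]

[[1, 0, 0, 0, 0], [0, 1, 0, 1, 0], [0, 0, 1, -1/2, 0], [0, 0, 0, 0, 1]]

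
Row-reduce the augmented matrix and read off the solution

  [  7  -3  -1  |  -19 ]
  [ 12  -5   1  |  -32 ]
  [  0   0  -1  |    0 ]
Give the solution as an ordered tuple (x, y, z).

(-1, 4, 0)

r1 ← 1/7·r1
  [  1  -3/7  -1/7  |  -19/7 ]
  [ 12    -5     1  |    -32 ]
  [  0     0    -1  |      0 ]
r2 ← r2 − 12·r1
  [ 1  -3/7  -1/7  |  -19/7 ]
  [ 0   1/7  19/7  |    4/7 ]
  [ 0     0    -1  |      0 ]
r2 ← 7·r2
  [ 1  -3/7  -1/7  |  -19/7 ]
  [ 0     1    19  |      4 ]
  [ 0     0    -1  |      0 ]
r3 ← -1·r3
  [ 1  -3/7  -1/7  |  -19/7 ]
  [ 0     1    19  |      4 ]
  [ 0     0     1  |      0 ]
r2 ← r2 − 19·r3
  [ 1  -3/7  -1/7  |  -19/7 ]
  [ 0     1     0  |      4 ]
  [ 0     0     1  |      0 ]
r1 ← r1 + 1/7·r3
  [ 1  -3/7  0  |  -19/7 ]
  [ 0     1  0  |      4 ]
  [ 0     0  1  |      0 ]
r1 ← r1 + 3/7·r2
  [ 1  0  0  |  -1 ]
  [ 0  1  0  |   4 ]
  [ 0  0  1  |   0 ]
Reading off the last column: x = -1, y = 4, z = 0.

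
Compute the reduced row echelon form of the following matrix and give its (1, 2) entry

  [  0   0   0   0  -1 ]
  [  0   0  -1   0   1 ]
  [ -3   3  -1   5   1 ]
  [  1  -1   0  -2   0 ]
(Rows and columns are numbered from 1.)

R1 ↔ R3
  [ -3   3  -1   5   1 ]
  [  0   0  -1   0   1 ]
  [  0   0   0   0  -1 ]
  [  1  -1   0  -2   0 ]
R1 ← -1/3·R1
  [ 1  -1  1/3  -5/3  -1/3 ]
  [ 0   0   -1     0     1 ]
  [ 0   0    0     0    -1 ]
  [ 1  -1    0    -2     0 ]
R4 ← R4 − R1
  [ 1  -1   1/3  -5/3  -1/3 ]
  [ 0   0    -1     0     1 ]
  [ 0   0     0     0    -1 ]
  [ 0   0  -1/3  -1/3   1/3 ]
R2 ← -1·R2
  [ 1  -1   1/3  -5/3  -1/3 ]
  [ 0   0     1     0    -1 ]
  [ 0   0     0     0    -1 ]
  [ 0   0  -1/3  -1/3   1/3 ]
R4 ← R4 + 1/3·R2
  [ 1  -1  1/3  -5/3  -1/3 ]
  [ 0   0    1     0    -1 ]
  [ 0   0    0     0    -1 ]
  [ 0   0    0  -1/3     0 ]
R3 ↔ R4
  [ 1  -1  1/3  -5/3  -1/3 ]
  [ 0   0    1     0    -1 ]
  [ 0   0    0  -1/3     0 ]
  [ 0   0    0     0    -1 ]
R3 ← -3·R3
  [ 1  -1  1/3  -5/3  -1/3 ]
  [ 0   0    1     0    -1 ]
  [ 0   0    0     1     0 ]
  [ 0   0    0     0    -1 ]
R4 ← -1·R4
  [ 1  -1  1/3  -5/3  -1/3 ]
  [ 0   0    1     0    -1 ]
  [ 0   0    0     1     0 ]
  [ 0   0    0     0     1 ]
R2 ← R2 + R4
  [ 1  -1  1/3  -5/3  -1/3 ]
  [ 0   0    1     0     0 ]
  [ 0   0    0     1     0 ]
  [ 0   0    0     0     1 ]
R1 ← R1 + 1/3·R4
  [ 1  -1  1/3  -5/3  0 ]
  [ 0   0    1     0  0 ]
  [ 0   0    0     1  0 ]
  [ 0   0    0     0  1 ]
R1 ← R1 + 5/3·R3
  [ 1  -1  1/3  0  0 ]
  [ 0   0    1  0  0 ]
  [ 0   0    0  1  0 ]
  [ 0   0    0  0  1 ]
R1 ← R1 − 1/3·R2
  [ 1  -1  0  0  0 ]
  [ 0   0  1  0  0 ]
  [ 0   0  0  1  0 ]
  [ 0   0  0  0  1 ]

-1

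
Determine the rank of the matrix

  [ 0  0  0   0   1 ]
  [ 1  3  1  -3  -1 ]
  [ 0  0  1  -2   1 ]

rank = 3

Swap R1 and R2.
Swap R2 and R3.
Subtract R3 from R2.
Add R3 to R1.
Subtract R2 from R1.
The reduced form has 3 nonzero rows.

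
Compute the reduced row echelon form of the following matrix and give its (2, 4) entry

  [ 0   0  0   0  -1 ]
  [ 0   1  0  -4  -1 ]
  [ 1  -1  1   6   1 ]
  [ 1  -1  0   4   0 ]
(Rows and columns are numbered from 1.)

-4

R1 <-> R3
  [ 1  -1  1   6   1 ]
  [ 0   1  0  -4  -1 ]
  [ 0   0  0   0  -1 ]
  [ 1  -1  0   4   0 ]
R4 → R4 − R1
  [ 1  -1   1   6   1 ]
  [ 0   1   0  -4  -1 ]
  [ 0   0   0   0  -1 ]
  [ 0   0  -1  -2  -1 ]
R3 <-> R4
  [ 1  -1   1   6   1 ]
  [ 0   1   0  -4  -1 ]
  [ 0   0  -1  -2  -1 ]
  [ 0   0   0   0  -1 ]
R3 → -1·R3
  [ 1  -1  1   6   1 ]
  [ 0   1  0  -4  -1 ]
  [ 0   0  1   2   1 ]
  [ 0   0  0   0  -1 ]
R4 → -1·R4
  [ 1  -1  1   6   1 ]
  [ 0   1  0  -4  -1 ]
  [ 0   0  1   2   1 ]
  [ 0   0  0   0   1 ]
R3 → R3 − R4
  [ 1  -1  1   6   1 ]
  [ 0   1  0  -4  -1 ]
  [ 0   0  1   2   0 ]
  [ 0   0  0   0   1 ]
R2 → R2 + R4
  [ 1  -1  1   6  1 ]
  [ 0   1  0  -4  0 ]
  [ 0   0  1   2  0 ]
  [ 0   0  0   0  1 ]
R1 → R1 − R4
  [ 1  -1  1   6  0 ]
  [ 0   1  0  -4  0 ]
  [ 0   0  1   2  0 ]
  [ 0   0  0   0  1 ]
R1 → R1 − R3
  [ 1  -1  0   4  0 ]
  [ 0   1  0  -4  0 ]
  [ 0   0  1   2  0 ]
  [ 0   0  0   0  1 ]
R1 → R1 + R2
  [ 1  0  0   0  0 ]
  [ 0  1  0  -4  0 ]
  [ 0  0  1   2  0 ]
  [ 0  0  0   0  1 ]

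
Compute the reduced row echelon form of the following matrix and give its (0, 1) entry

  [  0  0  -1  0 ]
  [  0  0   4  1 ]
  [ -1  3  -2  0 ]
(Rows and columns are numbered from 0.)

-3

R1 ↔ R3
  [ -1  3  -2  0 ]
  [  0  0   4  1 ]
  [  0  0  -1  0 ]
R1 → -1·R1
  [ 1  -3   2  0 ]
  [ 0   0   4  1 ]
  [ 0   0  -1  0 ]
R2 → 1/4·R2
  [ 1  -3   2    0 ]
  [ 0   0   1  1/4 ]
  [ 0   0  -1    0 ]
R3 → R3 + R2
  [ 1  -3  2    0 ]
  [ 0   0  1  1/4 ]
  [ 0   0  0  1/4 ]
R3 → 4·R3
  [ 1  -3  2    0 ]
  [ 0   0  1  1/4 ]
  [ 0   0  0    1 ]
R2 → R2 − 1/4·R3
  [ 1  -3  2  0 ]
  [ 0   0  1  0 ]
  [ 0   0  0  1 ]
R1 → R1 − 2·R2
  [ 1  -3  0  0 ]
  [ 0   0  1  0 ]
  [ 0   0  0  1 ]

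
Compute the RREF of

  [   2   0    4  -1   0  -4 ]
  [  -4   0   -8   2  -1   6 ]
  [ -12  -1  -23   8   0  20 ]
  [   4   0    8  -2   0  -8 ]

ρ1 -> 1/2·ρ1
  [   1   0    2  -1/2   0  -2 ]
  [  -4   0   -8     2  -1   6 ]
  [ -12  -1  -23     8   0  20 ]
  [   4   0    8    -2   0  -8 ]
ρ2 -> ρ2 + 4·ρ1
  [   1   0    2  -1/2   0  -2 ]
  [   0   0    0     0  -1  -2 ]
  [ -12  -1  -23     8   0  20 ]
  [   4   0    8    -2   0  -8 ]
ρ3 -> ρ3 + 12·ρ1
  [ 1   0  2  -1/2   0  -2 ]
  [ 0   0  0     0  -1  -2 ]
  [ 0  -1  1     2   0  -4 ]
  [ 4   0  8    -2   0  -8 ]
ρ4 -> ρ4 − 4·ρ1
  [ 1   0  2  -1/2   0  -2 ]
  [ 0   0  0     0  -1  -2 ]
  [ 0  -1  1     2   0  -4 ]
  [ 0   0  0     0   0   0 ]
ρ2 <=> ρ3
  [ 1   0  2  -1/2   0  -2 ]
  [ 0  -1  1     2   0  -4 ]
  [ 0   0  0     0  -1  -2 ]
  [ 0   0  0     0   0   0 ]
ρ2 -> -1·ρ2
  [ 1  0   2  -1/2   0  -2 ]
  [ 0  1  -1    -2   0   4 ]
  [ 0  0   0     0  -1  -2 ]
  [ 0  0   0     0   0   0 ]
ρ3 -> -1·ρ3
  [ 1  0   2  -1/2  0  -2 ]
  [ 0  1  -1    -2  0   4 ]
  [ 0  0   0     0  1   2 ]
  [ 0  0   0     0  0   0 ]

[[1, 0, 2, -1/2, 0, -2], [0, 1, -1, -2, 0, 4], [0, 0, 0, 0, 1, 2], [0, 0, 0, 0, 0, 0]]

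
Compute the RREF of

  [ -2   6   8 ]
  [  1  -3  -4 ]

[[1, -3, -4], [0, 0, 0]]

Multiply R1 by -1/2.
  [ 1  -3  -4 ]
  [ 1  -3  -4 ]
Subtract R1 from R2.
  [ 1  -3  -4 ]
  [ 0   0   0 ]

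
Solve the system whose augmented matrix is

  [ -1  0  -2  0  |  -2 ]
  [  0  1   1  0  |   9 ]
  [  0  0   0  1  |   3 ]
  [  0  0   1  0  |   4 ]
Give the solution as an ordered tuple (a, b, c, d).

R1 := -1·R1
R3 <-> R4
R2 := R2 − R3
R1 := R1 − 2·R3
Reading off the last column: a = -6, b = 5, c = 4, d = 3.

(-6, 5, 4, 3)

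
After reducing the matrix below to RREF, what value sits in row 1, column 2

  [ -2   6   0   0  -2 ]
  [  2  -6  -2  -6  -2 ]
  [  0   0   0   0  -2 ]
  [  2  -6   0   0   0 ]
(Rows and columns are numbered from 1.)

R1 := -1/2·R1
  [ 1  -3   0   0   1 ]
  [ 2  -6  -2  -6  -2 ]
  [ 0   0   0   0  -2 ]
  [ 2  -6   0   0   0 ]
R2 := R2 − 2·R1
  [ 1  -3   0   0   1 ]
  [ 0   0  -2  -6  -4 ]
  [ 0   0   0   0  -2 ]
  [ 2  -6   0   0   0 ]
R4 := R4 − 2·R1
  [ 1  -3   0   0   1 ]
  [ 0   0  -2  -6  -4 ]
  [ 0   0   0   0  -2 ]
  [ 0   0   0   0  -2 ]
R2 := -1/2·R2
  [ 1  -3  0  0   1 ]
  [ 0   0  1  3   2 ]
  [ 0   0  0  0  -2 ]
  [ 0   0  0  0  -2 ]
R3 := -1/2·R3
  [ 1  -3  0  0   1 ]
  [ 0   0  1  3   2 ]
  [ 0   0  0  0   1 ]
  [ 0   0  0  0  -2 ]
R4 := R4 + 2·R3
  [ 1  -3  0  0  1 ]
  [ 0   0  1  3  2 ]
  [ 0   0  0  0  1 ]
  [ 0   0  0  0  0 ]
R2 := R2 − 2·R3
  [ 1  -3  0  0  1 ]
  [ 0   0  1  3  0 ]
  [ 0   0  0  0  1 ]
  [ 0   0  0  0  0 ]
R1 := R1 − R3
  [ 1  -3  0  0  0 ]
  [ 0   0  1  3  0 ]
  [ 0   0  0  0  1 ]
  [ 0   0  0  0  0 ]

-3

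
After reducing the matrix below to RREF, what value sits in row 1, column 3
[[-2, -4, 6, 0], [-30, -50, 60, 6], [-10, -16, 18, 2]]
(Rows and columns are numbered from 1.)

3

Multiply R1 by -1/2.
  [   1    2  -3  0 ]
  [ -30  -50  60  6 ]
  [ -10  -16  18  2 ]
Add 30 times R1 to R2.
  [   1    2   -3  0 ]
  [   0   10  -30  6 ]
  [ -10  -16   18  2 ]
Add 10 times R1 to R3.
  [ 1   2   -3  0 ]
  [ 0  10  -30  6 ]
  [ 0   4  -12  2 ]
Multiply R2 by 1/10.
  [ 1  2   -3    0 ]
  [ 0  1   -3  3/5 ]
  [ 0  4  -12    2 ]
Subtract 4 times R2 from R3.
  [ 1  2  -3     0 ]
  [ 0  1  -3   3/5 ]
  [ 0  0   0  -2/5 ]
Multiply R3 by -5/2.
  [ 1  2  -3    0 ]
  [ 0  1  -3  3/5 ]
  [ 0  0   0    1 ]
Subtract 3/5 times R3 from R2.
  [ 1  2  -3  0 ]
  [ 0  1  -3  0 ]
  [ 0  0   0  1 ]
Subtract 2 times R2 from R1.
  [ 1  0   3  0 ]
  [ 0  1  -3  0 ]
  [ 0  0   0  1 ]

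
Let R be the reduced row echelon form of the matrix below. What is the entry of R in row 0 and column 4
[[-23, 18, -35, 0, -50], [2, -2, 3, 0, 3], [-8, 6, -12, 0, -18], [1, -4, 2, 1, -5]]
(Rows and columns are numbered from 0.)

r1 := -1/23·r1
  [  1  -18/23  35/23  0  50/23 ]
  [  2      -2      3  0      3 ]
  [ -8       6    -12  0    -18 ]
  [  1      -4      2  1     -5 ]
r2 := r2 − 2·r1
  [  1  -18/23  35/23  0   50/23 ]
  [  0  -10/23  -1/23  0  -31/23 ]
  [ -8       6    -12  0     -18 ]
  [  1      -4      2  1      -5 ]
r3 := r3 + 8·r1
  [ 1  -18/23  35/23  0   50/23 ]
  [ 0  -10/23  -1/23  0  -31/23 ]
  [ 0   -6/23   4/23  0  -14/23 ]
  [ 1      -4      2  1      -5 ]
r4 := r4 − r1
  [ 1  -18/23  35/23  0    50/23 ]
  [ 0  -10/23  -1/23  0   -31/23 ]
  [ 0   -6/23   4/23  0   -14/23 ]
  [ 0  -74/23  11/23  1  -165/23 ]
r2 := -23/10·r2
  [ 1  -18/23  35/23  0    50/23 ]
  [ 0       1   1/10  0    31/10 ]
  [ 0   -6/23   4/23  0   -14/23 ]
  [ 0  -74/23  11/23  1  -165/23 ]
r3 := r3 + 6/23·r2
  [ 1  -18/23  35/23  0    50/23 ]
  [ 0       1   1/10  0    31/10 ]
  [ 0       0    1/5  0      1/5 ]
  [ 0  -74/23  11/23  1  -165/23 ]
r4 := r4 + 74/23·r2
  [ 1  -18/23  35/23  0  50/23 ]
  [ 0       1   1/10  0  31/10 ]
  [ 0       0    1/5  0    1/5 ]
  [ 0       0    4/5  1   14/5 ]
r3 := 5·r3
  [ 1  -18/23  35/23  0  50/23 ]
  [ 0       1   1/10  0  31/10 ]
  [ 0       0      1  0      1 ]
  [ 0       0    4/5  1   14/5 ]
r4 := r4 − 4/5·r3
  [ 1  -18/23  35/23  0  50/23 ]
  [ 0       1   1/10  0  31/10 ]
  [ 0       0      1  0      1 ]
  [ 0       0      0  1      2 ]
r2 := r2 − 1/10·r3
  [ 1  -18/23  35/23  0  50/23 ]
  [ 0       1      0  0      3 ]
  [ 0       0      1  0      1 ]
  [ 0       0      0  1      2 ]
r1 := r1 − 35/23·r3
  [ 1  -18/23  0  0  15/23 ]
  [ 0       1  0  0      3 ]
  [ 0       0  1  0      1 ]
  [ 0       0  0  1      2 ]
r1 := r1 + 18/23·r2
  [ 1  0  0  0  3 ]
  [ 0  1  0  0  3 ]
  [ 0  0  1  0  1 ]
  [ 0  0  0  1  2 ]

3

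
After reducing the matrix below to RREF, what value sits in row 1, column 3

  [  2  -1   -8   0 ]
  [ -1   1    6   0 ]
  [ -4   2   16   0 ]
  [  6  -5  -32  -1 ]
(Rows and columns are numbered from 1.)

-2

r1 := 1/2·r1
  [  1  -1/2   -4   0 ]
  [ -1     1    6   0 ]
  [ -4     2   16   0 ]
  [  6    -5  -32  -1 ]
r2 := r2 + r1
  [  1  -1/2   -4   0 ]
  [  0   1/2    2   0 ]
  [ -4     2   16   0 ]
  [  6    -5  -32  -1 ]
r3 := r3 + 4·r1
  [ 1  -1/2   -4   0 ]
  [ 0   1/2    2   0 ]
  [ 0     0    0   0 ]
  [ 6    -5  -32  -1 ]
r4 := r4 − 6·r1
  [ 1  -1/2  -4   0 ]
  [ 0   1/2   2   0 ]
  [ 0     0   0   0 ]
  [ 0    -2  -8  -1 ]
r2 := 2·r2
  [ 1  -1/2  -4   0 ]
  [ 0     1   4   0 ]
  [ 0     0   0   0 ]
  [ 0    -2  -8  -1 ]
r4 := r4 + 2·r2
  [ 1  -1/2  -4   0 ]
  [ 0     1   4   0 ]
  [ 0     0   0   0 ]
  [ 0     0   0  -1 ]
r3 <-> r4
  [ 1  -1/2  -4   0 ]
  [ 0     1   4   0 ]
  [ 0     0   0  -1 ]
  [ 0     0   0   0 ]
r3 := -1·r3
  [ 1  -1/2  -4  0 ]
  [ 0     1   4  0 ]
  [ 0     0   0  1 ]
  [ 0     0   0  0 ]
r1 := r1 + 1/2·r2
  [ 1  0  -2  0 ]
  [ 0  1   4  0 ]
  [ 0  0   0  1 ]
  [ 0  0   0  0 ]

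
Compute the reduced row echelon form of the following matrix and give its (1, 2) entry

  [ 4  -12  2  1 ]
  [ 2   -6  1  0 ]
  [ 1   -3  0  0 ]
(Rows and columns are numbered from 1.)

ρ1 → 1/4·ρ1
  [ 1  -3  1/2  1/4 ]
  [ 2  -6    1    0 ]
  [ 1  -3    0    0 ]
ρ2 → ρ2 − 2·ρ1
  [ 1  -3  1/2   1/4 ]
  [ 0   0    0  -1/2 ]
  [ 1  -3    0     0 ]
ρ3 → ρ3 − ρ1
  [ 1  -3   1/2   1/4 ]
  [ 0   0     0  -1/2 ]
  [ 0   0  -1/2  -1/4 ]
ρ2 ↔ ρ3
  [ 1  -3   1/2   1/4 ]
  [ 0   0  -1/2  -1/4 ]
  [ 0   0     0  -1/2 ]
ρ2 → -2·ρ2
  [ 1  -3  1/2   1/4 ]
  [ 0   0    1   1/2 ]
  [ 0   0    0  -1/2 ]
ρ3 → -2·ρ3
  [ 1  -3  1/2  1/4 ]
  [ 0   0    1  1/2 ]
  [ 0   0    0    1 ]
ρ2 → ρ2 − 1/2·ρ3
  [ 1  -3  1/2  1/4 ]
  [ 0   0    1    0 ]
  [ 0   0    0    1 ]
ρ1 → ρ1 − 1/4·ρ3
  [ 1  -3  1/2  0 ]
  [ 0   0    1  0 ]
  [ 0   0    0  1 ]
ρ1 → ρ1 − 1/2·ρ2
  [ 1  -3  0  0 ]
  [ 0   0  1  0 ]
  [ 0   0  0  1 ]

-3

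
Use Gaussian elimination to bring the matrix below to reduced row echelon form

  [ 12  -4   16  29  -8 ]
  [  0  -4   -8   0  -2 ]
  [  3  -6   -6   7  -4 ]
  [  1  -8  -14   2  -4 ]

r1 := 1/12·r1
  [ 1  -1/3  4/3  29/12  -2/3 ]
  [ 0    -4   -8      0    -2 ]
  [ 3    -6   -6      7    -4 ]
  [ 1    -8  -14      2    -4 ]
r3 := r3 − 3·r1
  [ 1  -1/3  4/3  29/12  -2/3 ]
  [ 0    -4   -8      0    -2 ]
  [ 0    -5  -10   -1/4    -2 ]
  [ 1    -8  -14      2    -4 ]
r4 := r4 − r1
  [ 1   -1/3    4/3  29/12   -2/3 ]
  [ 0     -4     -8      0     -2 ]
  [ 0     -5    -10   -1/4     -2 ]
  [ 0  -23/3  -46/3  -5/12  -10/3 ]
r2 := -1/4·r2
  [ 1   -1/3    4/3  29/12   -2/3 ]
  [ 0      1      2      0    1/2 ]
  [ 0     -5    -10   -1/4     -2 ]
  [ 0  -23/3  -46/3  -5/12  -10/3 ]
r3 := r3 + 5·r2
  [ 1   -1/3    4/3  29/12   -2/3 ]
  [ 0      1      2      0    1/2 ]
  [ 0      0      0   -1/4    1/2 ]
  [ 0  -23/3  -46/3  -5/12  -10/3 ]
r4 := r4 + 23/3·r2
  [ 1  -1/3  4/3  29/12  -2/3 ]
  [ 0     1    2      0   1/2 ]
  [ 0     0    0   -1/4   1/2 ]
  [ 0     0    0  -5/12   1/2 ]
r3 := -4·r3
  [ 1  -1/3  4/3  29/12  -2/3 ]
  [ 0     1    2      0   1/2 ]
  [ 0     0    0      1    -2 ]
  [ 0     0    0  -5/12   1/2 ]
r4 := r4 + 5/12·r3
  [ 1  -1/3  4/3  29/12  -2/3 ]
  [ 0     1    2      0   1/2 ]
  [ 0     0    0      1    -2 ]
  [ 0     0    0      0  -1/3 ]
r4 := -3·r4
  [ 1  -1/3  4/3  29/12  -2/3 ]
  [ 0     1    2      0   1/2 ]
  [ 0     0    0      1    -2 ]
  [ 0     0    0      0     1 ]
r3 := r3 + 2·r4
  [ 1  -1/3  4/3  29/12  -2/3 ]
  [ 0     1    2      0   1/2 ]
  [ 0     0    0      1     0 ]
  [ 0     0    0      0     1 ]
r2 := r2 − 1/2·r4
  [ 1  -1/3  4/3  29/12  -2/3 ]
  [ 0     1    2      0     0 ]
  [ 0     0    0      1     0 ]
  [ 0     0    0      0     1 ]
r1 := r1 + 2/3·r4
  [ 1  -1/3  4/3  29/12  0 ]
  [ 0     1    2      0  0 ]
  [ 0     0    0      1  0 ]
  [ 0     0    0      0  1 ]
r1 := r1 − 29/12·r3
  [ 1  -1/3  4/3  0  0 ]
  [ 0     1    2  0  0 ]
  [ 0     0    0  1  0 ]
  [ 0     0    0  0  1 ]
r1 := r1 + 1/3·r2
  [ 1  0  2  0  0 ]
  [ 0  1  2  0  0 ]
  [ 0  0  0  1  0 ]
  [ 0  0  0  0  1 ]

[[1, 0, 2, 0, 0], [0, 1, 2, 0, 0], [0, 0, 0, 1, 0], [0, 0, 0, 0, 1]]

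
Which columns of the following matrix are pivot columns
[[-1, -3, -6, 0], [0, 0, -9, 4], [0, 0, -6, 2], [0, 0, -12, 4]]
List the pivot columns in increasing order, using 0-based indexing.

R1 := -1·R1
  [ 1  3    6  0 ]
  [ 0  0   -9  4 ]
  [ 0  0   -6  2 ]
  [ 0  0  -12  4 ]
R2 := -1/9·R2
  [ 1  3    6     0 ]
  [ 0  0    1  -4/9 ]
  [ 0  0   -6     2 ]
  [ 0  0  -12     4 ]
R3 := R3 + 6·R2
  [ 1  3    6     0 ]
  [ 0  0    1  -4/9 ]
  [ 0  0    0  -2/3 ]
  [ 0  0  -12     4 ]
R4 := R4 + 12·R2
  [ 1  3  6     0 ]
  [ 0  0  1  -4/9 ]
  [ 0  0  0  -2/3 ]
  [ 0  0  0  -4/3 ]
R3 := -3/2·R3
  [ 1  3  6     0 ]
  [ 0  0  1  -4/9 ]
  [ 0  0  0     1 ]
  [ 0  0  0  -4/3 ]
R4 := R4 + 4/3·R3
  [ 1  3  6     0 ]
  [ 0  0  1  -4/9 ]
  [ 0  0  0     1 ]
  [ 0  0  0     0 ]
R2 := R2 + 4/9·R3
  [ 1  3  6  0 ]
  [ 0  0  1  0 ]
  [ 0  0  0  1 ]
  [ 0  0  0  0 ]
R1 := R1 − 6·R2
  [ 1  3  0  0 ]
  [ 0  0  1  0 ]
  [ 0  0  0  1 ]
  [ 0  0  0  0 ]
Pivot columns are the columns containing a leading 1.

0, 2, 3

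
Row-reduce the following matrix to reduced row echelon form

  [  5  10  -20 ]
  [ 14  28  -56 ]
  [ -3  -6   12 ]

[[1, 2, -4], [0, 0, 0], [0, 0, 0]]

Multiply R1 by 1/5.
Subtract 14 times R1 from R2.
Add 3 times R1 to R3.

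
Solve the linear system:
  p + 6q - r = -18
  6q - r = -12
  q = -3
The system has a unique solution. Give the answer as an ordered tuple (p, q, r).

(-6, -3, -6)

Form the augmented matrix and row-reduce:
  [ 1  6  -1  |  -18 ]
  [ 0  6  -1  |  -12 ]
  [ 0  1   0  |   -3 ]
R2 -> 1/6·R2
  [ 1  6    -1  |  -18 ]
  [ 0  1  -1/6  |   -2 ]
  [ 0  1     0  |   -3 ]
R3 -> R3 − R2
  [ 1  6    -1  |  -18 ]
  [ 0  1  -1/6  |   -2 ]
  [ 0  0   1/6  |   -1 ]
R3 -> 6·R3
  [ 1  6    -1  |  -18 ]
  [ 0  1  -1/6  |   -2 ]
  [ 0  0     1  |   -6 ]
R2 -> R2 + 1/6·R3
  [ 1  6  -1  |  -18 ]
  [ 0  1   0  |   -3 ]
  [ 0  0   1  |   -6 ]
R1 -> R1 + R3
  [ 1  6  0  |  -24 ]
  [ 0  1  0  |   -3 ]
  [ 0  0  1  |   -6 ]
R1 -> R1 − 6·R2
  [ 1  0  0  |  -6 ]
  [ 0  1  0  |  -3 ]
  [ 0  0  1  |  -6 ]
Reading off the last column: p = -6, q = -3, r = -6.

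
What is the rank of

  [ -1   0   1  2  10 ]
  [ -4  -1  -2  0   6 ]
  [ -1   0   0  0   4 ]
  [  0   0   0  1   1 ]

rank = 4

Multiply R1 by -1.
  [  1   0  -1  -2  -10 ]
  [ -4  -1  -2   0    6 ]
  [ -1   0   0   0    4 ]
  [  0   0   0   1    1 ]
Add 4 times R1 to R2.
  [  1   0  -1  -2  -10 ]
  [  0  -1  -6  -8  -34 ]
  [ -1   0   0   0    4 ]
  [  0   0   0   1    1 ]
Add R1 to R3.
  [ 1   0  -1  -2  -10 ]
  [ 0  -1  -6  -8  -34 ]
  [ 0   0  -1  -2   -6 ]
  [ 0   0   0   1    1 ]
Multiply R2 by -1.
  [ 1  0  -1  -2  -10 ]
  [ 0  1   6   8   34 ]
  [ 0  0  -1  -2   -6 ]
  [ 0  0   0   1    1 ]
Multiply R3 by -1.
  [ 1  0  -1  -2  -10 ]
  [ 0  1   6   8   34 ]
  [ 0  0   1   2    6 ]
  [ 0  0   0   1    1 ]
Subtract 2 times R4 from R3.
  [ 1  0  -1  -2  -10 ]
  [ 0  1   6   8   34 ]
  [ 0  0   1   0    4 ]
  [ 0  0   0   1    1 ]
Subtract 8 times R4 from R2.
  [ 1  0  -1  -2  -10 ]
  [ 0  1   6   0   26 ]
  [ 0  0   1   0    4 ]
  [ 0  0   0   1    1 ]
Add 2 times R4 to R1.
  [ 1  0  -1  0  -8 ]
  [ 0  1   6  0  26 ]
  [ 0  0   1  0   4 ]
  [ 0  0   0  1   1 ]
Subtract 6 times R3 from R2.
  [ 1  0  -1  0  -8 ]
  [ 0  1   0  0   2 ]
  [ 0  0   1  0   4 ]
  [ 0  0   0  1   1 ]
Add R3 to R1.
  [ 1  0  0  0  -4 ]
  [ 0  1  0  0   2 ]
  [ 0  0  1  0   4 ]
  [ 0  0  0  1   1 ]
The reduced form has 4 nonzero rows.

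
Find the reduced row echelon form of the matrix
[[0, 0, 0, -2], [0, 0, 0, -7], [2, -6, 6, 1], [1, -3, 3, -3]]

[[1, -3, 3, 0], [0, 0, 0, 1], [0, 0, 0, 0], [0, 0, 0, 0]]

ρ1 <=> ρ3
ρ1 → 1/2·ρ1
ρ4 → ρ4 − ρ1
ρ2 → -1/7·ρ2
ρ3 → ρ3 + 2·ρ2
ρ4 → ρ4 + 7/2·ρ2
ρ1 → ρ1 − 1/2·ρ2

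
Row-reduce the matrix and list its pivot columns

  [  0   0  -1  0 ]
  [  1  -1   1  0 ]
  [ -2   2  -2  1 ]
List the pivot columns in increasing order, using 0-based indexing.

0, 2, 3

Swap R1 and R2.
  [  1  -1   1  0 ]
  [  0   0  -1  0 ]
  [ -2   2  -2  1 ]
Add 2 times R1 to R3.
  [ 1  -1   1  0 ]
  [ 0   0  -1  0 ]
  [ 0   0   0  1 ]
Multiply R2 by -1.
  [ 1  -1  1  0 ]
  [ 0   0  1  0 ]
  [ 0   0  0  1 ]
Subtract R2 from R1.
  [ 1  -1  0  0 ]
  [ 0   0  1  0 ]
  [ 0   0  0  1 ]
Pivot columns are the columns containing a leading 1.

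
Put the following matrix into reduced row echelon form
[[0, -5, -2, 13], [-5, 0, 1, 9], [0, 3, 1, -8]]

r1 <-> r2
r1 := -1/5·r1
r2 := -1/5·r2
r3 := r3 − 3·r2
r3 := -5·r3
r2 := r2 − 2/5·r3
r1 := r1 + 1/5·r3

[[1, 0, 0, -8/5], [0, 1, 0, -3], [0, 0, 1, 1]]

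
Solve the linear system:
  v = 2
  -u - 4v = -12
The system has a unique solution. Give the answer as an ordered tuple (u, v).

Form the augmented matrix and row-reduce:
  [  0   1  |    2 ]
  [ -1  -4  |  -12 ]
ρ1 ↔ ρ2
ρ1 → -1·ρ1
ρ1 → ρ1 − 4·ρ2
Reading off the last column: u = 4, v = 2.

(4, 2)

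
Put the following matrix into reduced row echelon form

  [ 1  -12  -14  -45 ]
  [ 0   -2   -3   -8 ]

R2 ← -1/2·R2
R1 ← R1 + 12·R2

[[1, 0, 4, 3], [0, 1, 3/2, 4]]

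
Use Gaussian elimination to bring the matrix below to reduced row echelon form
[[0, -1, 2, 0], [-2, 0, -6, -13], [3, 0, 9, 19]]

[[1, 0, 3, 0], [0, 1, -2, 0], [0, 0, 0, 1]]

r1 <-> r2
  [ -2   0  -6  -13 ]
  [  0  -1   2    0 ]
  [  3   0   9   19 ]
r1 ← -1/2·r1
  [ 1   0  3  13/2 ]
  [ 0  -1  2     0 ]
  [ 3   0  9    19 ]
r3 ← r3 − 3·r1
  [ 1   0  3  13/2 ]
  [ 0  -1  2     0 ]
  [ 0   0  0  -1/2 ]
r2 ← -1·r2
  [ 1  0   3  13/2 ]
  [ 0  1  -2     0 ]
  [ 0  0   0  -1/2 ]
r3 ← -2·r3
  [ 1  0   3  13/2 ]
  [ 0  1  -2     0 ]
  [ 0  0   0     1 ]
r1 ← r1 − 13/2·r3
  [ 1  0   3  0 ]
  [ 0  1  -2  0 ]
  [ 0  0   0  1 ]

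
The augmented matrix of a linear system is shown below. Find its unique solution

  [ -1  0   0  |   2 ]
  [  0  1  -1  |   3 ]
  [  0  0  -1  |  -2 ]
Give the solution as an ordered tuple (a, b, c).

(-2, 5, 2)

R1 := -1·R1
  [ 1  0   0  |  -2 ]
  [ 0  1  -1  |   3 ]
  [ 0  0  -1  |  -2 ]
R3 := -1·R3
  [ 1  0   0  |  -2 ]
  [ 0  1  -1  |   3 ]
  [ 0  0   1  |   2 ]
R2 := R2 + R3
  [ 1  0  0  |  -2 ]
  [ 0  1  0  |   5 ]
  [ 0  0  1  |   2 ]
Reading off the last column: a = -2, b = 5, c = 2.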